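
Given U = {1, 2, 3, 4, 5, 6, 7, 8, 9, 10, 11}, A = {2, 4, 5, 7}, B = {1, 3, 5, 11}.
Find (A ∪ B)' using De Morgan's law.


U = {1, 2, 3, 4, 5, 6, 7, 8, 9, 10, 11}
A = {2, 4, 5, 7}, B = {1, 3, 5, 11}
A ∪ B = {1, 2, 3, 4, 5, 7, 11}
(A ∪ B)' = U \ (A ∪ B) = {6, 8, 9, 10}
Verification via A' ∩ B': A' = {1, 3, 6, 8, 9, 10, 11}, B' = {2, 4, 6, 7, 8, 9, 10}
A' ∩ B' = {6, 8, 9, 10} ✓

{6, 8, 9, 10}


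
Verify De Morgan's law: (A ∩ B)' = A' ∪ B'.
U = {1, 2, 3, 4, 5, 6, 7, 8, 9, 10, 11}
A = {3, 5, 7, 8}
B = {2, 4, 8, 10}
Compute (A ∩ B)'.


U = {1, 2, 3, 4, 5, 6, 7, 8, 9, 10, 11}
A = {3, 5, 7, 8}, B = {2, 4, 8, 10}
A ∩ B = {8}
(A ∩ B)' = U \ (A ∩ B) = {1, 2, 3, 4, 5, 6, 7, 9, 10, 11}
Verification via A' ∪ B': A' = {1, 2, 4, 6, 9, 10, 11}, B' = {1, 3, 5, 6, 7, 9, 11}
A' ∪ B' = {1, 2, 3, 4, 5, 6, 7, 9, 10, 11} ✓

{1, 2, 3, 4, 5, 6, 7, 9, 10, 11}


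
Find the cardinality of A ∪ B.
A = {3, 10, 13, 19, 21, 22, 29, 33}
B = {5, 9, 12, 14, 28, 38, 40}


Set A = {3, 10, 13, 19, 21, 22, 29, 33}, |A| = 8
Set B = {5, 9, 12, 14, 28, 38, 40}, |B| = 7
A ∩ B = {}, |A ∩ B| = 0
|A ∪ B| = |A| + |B| - |A ∩ B| = 8 + 7 - 0 = 15

15


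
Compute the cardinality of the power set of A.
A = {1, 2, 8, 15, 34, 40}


Set A = {1, 2, 8, 15, 34, 40}
|A| = 6
The power set P(A) contains all subsets of A.
|P(A)| = 2^|A| = 2^6 = 64

64


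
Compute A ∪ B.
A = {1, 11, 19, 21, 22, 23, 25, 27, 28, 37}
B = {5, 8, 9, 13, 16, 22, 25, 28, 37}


Set A = {1, 11, 19, 21, 22, 23, 25, 27, 28, 37}
Set B = {5, 8, 9, 13, 16, 22, 25, 28, 37}
A ∪ B includes all elements in either set.
Elements from A: {1, 11, 19, 21, 22, 23, 25, 27, 28, 37}
Elements from B not already included: {5, 8, 9, 13, 16}
A ∪ B = {1, 5, 8, 9, 11, 13, 16, 19, 21, 22, 23, 25, 27, 28, 37}

{1, 5, 8, 9, 11, 13, 16, 19, 21, 22, 23, 25, 27, 28, 37}


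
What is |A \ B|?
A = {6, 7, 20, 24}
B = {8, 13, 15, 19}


Set A = {6, 7, 20, 24}
Set B = {8, 13, 15, 19}
A \ B = {6, 7, 20, 24}
|A \ B| = 4

4


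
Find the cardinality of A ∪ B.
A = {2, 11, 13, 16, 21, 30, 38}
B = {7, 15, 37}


Set A = {2, 11, 13, 16, 21, 30, 38}, |A| = 7
Set B = {7, 15, 37}, |B| = 3
A ∩ B = {}, |A ∩ B| = 0
|A ∪ B| = |A| + |B| - |A ∩ B| = 7 + 3 - 0 = 10

10


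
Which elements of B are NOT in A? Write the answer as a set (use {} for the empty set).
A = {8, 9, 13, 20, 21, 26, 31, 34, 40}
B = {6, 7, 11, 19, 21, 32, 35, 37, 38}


Set A = {8, 9, 13, 20, 21, 26, 31, 34, 40}
Set B = {6, 7, 11, 19, 21, 32, 35, 37, 38}
Check each element of B against A:
6 ∉ A (include), 7 ∉ A (include), 11 ∉ A (include), 19 ∉ A (include), 21 ∈ A, 32 ∉ A (include), 35 ∉ A (include), 37 ∉ A (include), 38 ∉ A (include)
Elements of B not in A: {6, 7, 11, 19, 32, 35, 37, 38}

{6, 7, 11, 19, 32, 35, 37, 38}


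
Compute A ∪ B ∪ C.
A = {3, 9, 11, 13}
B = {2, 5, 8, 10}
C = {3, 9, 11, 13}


Set A = {3, 9, 11, 13}
Set B = {2, 5, 8, 10}
Set C = {3, 9, 11, 13}
First, A ∪ B = {2, 3, 5, 8, 9, 10, 11, 13}
Then, (A ∪ B) ∪ C = {2, 3, 5, 8, 9, 10, 11, 13}

{2, 3, 5, 8, 9, 10, 11, 13}


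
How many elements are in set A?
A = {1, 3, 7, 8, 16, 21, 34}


Set A = {1, 3, 7, 8, 16, 21, 34}
Listing elements: 1, 3, 7, 8, 16, 21, 34
Counting: 7 elements
|A| = 7

7


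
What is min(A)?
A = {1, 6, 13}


Set A = {1, 6, 13}
Elements in ascending order: 1, 6, 13
The smallest element is 1.

1


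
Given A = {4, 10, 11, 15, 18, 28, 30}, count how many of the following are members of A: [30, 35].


Set A = {4, 10, 11, 15, 18, 28, 30}
Candidates: [30, 35]
Check each candidate:
30 ∈ A, 35 ∉ A
Count of candidates in A: 1

1


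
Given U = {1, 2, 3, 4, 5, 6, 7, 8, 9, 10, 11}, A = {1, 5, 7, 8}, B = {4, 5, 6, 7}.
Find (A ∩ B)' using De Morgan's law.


U = {1, 2, 3, 4, 5, 6, 7, 8, 9, 10, 11}
A = {1, 5, 7, 8}, B = {4, 5, 6, 7}
A ∩ B = {5, 7}
(A ∩ B)' = U \ (A ∩ B) = {1, 2, 3, 4, 6, 8, 9, 10, 11}
Verification via A' ∪ B': A' = {2, 3, 4, 6, 9, 10, 11}, B' = {1, 2, 3, 8, 9, 10, 11}
A' ∪ B' = {1, 2, 3, 4, 6, 8, 9, 10, 11} ✓

{1, 2, 3, 4, 6, 8, 9, 10, 11}


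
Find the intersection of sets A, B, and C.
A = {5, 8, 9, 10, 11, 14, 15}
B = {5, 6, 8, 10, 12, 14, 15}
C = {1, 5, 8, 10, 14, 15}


Set A = {5, 8, 9, 10, 11, 14, 15}
Set B = {5, 6, 8, 10, 12, 14, 15}
Set C = {1, 5, 8, 10, 14, 15}
First, A ∩ B = {5, 8, 10, 14, 15}
Then, (A ∩ B) ∩ C = {5, 8, 10, 14, 15}

{5, 8, 10, 14, 15}


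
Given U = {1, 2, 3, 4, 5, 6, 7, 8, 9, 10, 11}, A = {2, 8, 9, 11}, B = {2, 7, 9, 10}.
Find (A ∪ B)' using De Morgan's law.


U = {1, 2, 3, 4, 5, 6, 7, 8, 9, 10, 11}
A = {2, 8, 9, 11}, B = {2, 7, 9, 10}
A ∪ B = {2, 7, 8, 9, 10, 11}
(A ∪ B)' = U \ (A ∪ B) = {1, 3, 4, 5, 6}
Verification via A' ∩ B': A' = {1, 3, 4, 5, 6, 7, 10}, B' = {1, 3, 4, 5, 6, 8, 11}
A' ∩ B' = {1, 3, 4, 5, 6} ✓

{1, 3, 4, 5, 6}


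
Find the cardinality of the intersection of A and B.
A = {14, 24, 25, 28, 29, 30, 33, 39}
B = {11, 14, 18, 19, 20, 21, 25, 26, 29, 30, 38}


Set A = {14, 24, 25, 28, 29, 30, 33, 39}
Set B = {11, 14, 18, 19, 20, 21, 25, 26, 29, 30, 38}
A ∩ B = {14, 25, 29, 30}
|A ∩ B| = 4

4


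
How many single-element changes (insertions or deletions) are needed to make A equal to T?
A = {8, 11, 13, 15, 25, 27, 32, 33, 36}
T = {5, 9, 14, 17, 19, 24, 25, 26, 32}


Set A = {8, 11, 13, 15, 25, 27, 32, 33, 36}
Set T = {5, 9, 14, 17, 19, 24, 25, 26, 32}
Elements to remove from A (in A, not in T): {8, 11, 13, 15, 27, 33, 36} → 7 removals
Elements to add to A (in T, not in A): {5, 9, 14, 17, 19, 24, 26} → 7 additions
Total edits = 7 + 7 = 14

14


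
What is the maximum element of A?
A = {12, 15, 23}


Set A = {12, 15, 23}
Elements in ascending order: 12, 15, 23
The largest element is 23.

23


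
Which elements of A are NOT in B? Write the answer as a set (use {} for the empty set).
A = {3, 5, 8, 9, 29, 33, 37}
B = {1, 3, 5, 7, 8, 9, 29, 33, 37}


Set A = {3, 5, 8, 9, 29, 33, 37}
Set B = {1, 3, 5, 7, 8, 9, 29, 33, 37}
Check each element of A against B:
3 ∈ B, 5 ∈ B, 8 ∈ B, 9 ∈ B, 29 ∈ B, 33 ∈ B, 37 ∈ B
Elements of A not in B: {}

{}


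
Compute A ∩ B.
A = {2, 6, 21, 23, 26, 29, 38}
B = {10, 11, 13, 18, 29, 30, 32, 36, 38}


Set A = {2, 6, 21, 23, 26, 29, 38}
Set B = {10, 11, 13, 18, 29, 30, 32, 36, 38}
A ∩ B includes only elements in both sets.
Check each element of A against B:
2 ✗, 6 ✗, 21 ✗, 23 ✗, 26 ✗, 29 ✓, 38 ✓
A ∩ B = {29, 38}

{29, 38}


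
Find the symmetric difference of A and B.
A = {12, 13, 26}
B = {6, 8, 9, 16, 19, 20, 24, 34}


Set A = {12, 13, 26}
Set B = {6, 8, 9, 16, 19, 20, 24, 34}
A △ B = (A \ B) ∪ (B \ A)
Elements in A but not B: {12, 13, 26}
Elements in B but not A: {6, 8, 9, 16, 19, 20, 24, 34}
A △ B = {6, 8, 9, 12, 13, 16, 19, 20, 24, 26, 34}

{6, 8, 9, 12, 13, 16, 19, 20, 24, 26, 34}


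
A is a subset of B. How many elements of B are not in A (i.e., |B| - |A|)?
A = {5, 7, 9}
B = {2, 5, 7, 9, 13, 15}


Set A = {5, 7, 9}, |A| = 3
Set B = {2, 5, 7, 9, 13, 15}, |B| = 6
Since A ⊆ B: B \ A = {2, 13, 15}
|B| - |A| = 6 - 3 = 3

3


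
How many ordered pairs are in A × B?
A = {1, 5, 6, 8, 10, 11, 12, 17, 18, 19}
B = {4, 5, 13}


Set A = {1, 5, 6, 8, 10, 11, 12, 17, 18, 19} has 10 elements.
Set B = {4, 5, 13} has 3 elements.
|A × B| = |A| × |B| = 10 × 3 = 30

30


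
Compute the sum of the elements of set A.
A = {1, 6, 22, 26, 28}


Set A = {1, 6, 22, 26, 28}
Sum = 1 + 6 + 22 + 26 + 28 = 83

83


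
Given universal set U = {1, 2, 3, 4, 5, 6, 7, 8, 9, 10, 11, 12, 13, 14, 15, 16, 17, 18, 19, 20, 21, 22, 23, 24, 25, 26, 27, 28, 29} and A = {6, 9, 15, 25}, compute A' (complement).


Universal set U = {1, 2, 3, 4, 5, 6, 7, 8, 9, 10, 11, 12, 13, 14, 15, 16, 17, 18, 19, 20, 21, 22, 23, 24, 25, 26, 27, 28, 29}
Set A = {6, 9, 15, 25}
A' = U \ A = elements in U but not in A
Checking each element of U:
1 (not in A, include), 2 (not in A, include), 3 (not in A, include), 4 (not in A, include), 5 (not in A, include), 6 (in A, exclude), 7 (not in A, include), 8 (not in A, include), 9 (in A, exclude), 10 (not in A, include), 11 (not in A, include), 12 (not in A, include), 13 (not in A, include), 14 (not in A, include), 15 (in A, exclude), 16 (not in A, include), 17 (not in A, include), 18 (not in A, include), 19 (not in A, include), 20 (not in A, include), 21 (not in A, include), 22 (not in A, include), 23 (not in A, include), 24 (not in A, include), 25 (in A, exclude), 26 (not in A, include), 27 (not in A, include), 28 (not in A, include), 29 (not in A, include)
A' = {1, 2, 3, 4, 5, 7, 8, 10, 11, 12, 13, 14, 16, 17, 18, 19, 20, 21, 22, 23, 24, 26, 27, 28, 29}

{1, 2, 3, 4, 5, 7, 8, 10, 11, 12, 13, 14, 16, 17, 18, 19, 20, 21, 22, 23, 24, 26, 27, 28, 29}


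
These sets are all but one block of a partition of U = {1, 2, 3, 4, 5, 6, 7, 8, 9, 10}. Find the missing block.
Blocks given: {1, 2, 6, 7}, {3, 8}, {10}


U = {1, 2, 3, 4, 5, 6, 7, 8, 9, 10}
Shown blocks: {1, 2, 6, 7}, {3, 8}, {10}
A partition's blocks are pairwise disjoint and cover U, so the missing block = U \ (union of shown blocks).
Union of shown blocks: {1, 2, 3, 6, 7, 8, 10}
Missing block = U \ (union) = {4, 5, 9}

{4, 5, 9}


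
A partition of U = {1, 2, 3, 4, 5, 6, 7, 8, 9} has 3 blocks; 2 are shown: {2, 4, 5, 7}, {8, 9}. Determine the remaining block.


U = {1, 2, 3, 4, 5, 6, 7, 8, 9}
Shown blocks: {2, 4, 5, 7}, {8, 9}
A partition's blocks are pairwise disjoint and cover U, so the missing block = U \ (union of shown blocks).
Union of shown blocks: {2, 4, 5, 7, 8, 9}
Missing block = U \ (union) = {1, 3, 6}

{1, 3, 6}


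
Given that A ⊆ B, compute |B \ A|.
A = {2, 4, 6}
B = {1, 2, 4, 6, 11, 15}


Set A = {2, 4, 6}, |A| = 3
Set B = {1, 2, 4, 6, 11, 15}, |B| = 6
Since A ⊆ B: B \ A = {1, 11, 15}
|B| - |A| = 6 - 3 = 3

3


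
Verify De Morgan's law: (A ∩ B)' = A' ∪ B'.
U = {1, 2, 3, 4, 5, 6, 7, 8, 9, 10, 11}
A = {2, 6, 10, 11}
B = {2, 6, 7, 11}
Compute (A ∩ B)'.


U = {1, 2, 3, 4, 5, 6, 7, 8, 9, 10, 11}
A = {2, 6, 10, 11}, B = {2, 6, 7, 11}
A ∩ B = {2, 6, 11}
(A ∩ B)' = U \ (A ∩ B) = {1, 3, 4, 5, 7, 8, 9, 10}
Verification via A' ∪ B': A' = {1, 3, 4, 5, 7, 8, 9}, B' = {1, 3, 4, 5, 8, 9, 10}
A' ∪ B' = {1, 3, 4, 5, 7, 8, 9, 10} ✓

{1, 3, 4, 5, 7, 8, 9, 10}


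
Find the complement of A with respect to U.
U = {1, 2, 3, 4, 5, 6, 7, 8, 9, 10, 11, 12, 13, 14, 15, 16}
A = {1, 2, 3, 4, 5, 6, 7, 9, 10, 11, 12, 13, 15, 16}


Universal set U = {1, 2, 3, 4, 5, 6, 7, 8, 9, 10, 11, 12, 13, 14, 15, 16}
Set A = {1, 2, 3, 4, 5, 6, 7, 9, 10, 11, 12, 13, 15, 16}
A' = U \ A = elements in U but not in A
Checking each element of U:
1 (in A, exclude), 2 (in A, exclude), 3 (in A, exclude), 4 (in A, exclude), 5 (in A, exclude), 6 (in A, exclude), 7 (in A, exclude), 8 (not in A, include), 9 (in A, exclude), 10 (in A, exclude), 11 (in A, exclude), 12 (in A, exclude), 13 (in A, exclude), 14 (not in A, include), 15 (in A, exclude), 16 (in A, exclude)
A' = {8, 14}

{8, 14}


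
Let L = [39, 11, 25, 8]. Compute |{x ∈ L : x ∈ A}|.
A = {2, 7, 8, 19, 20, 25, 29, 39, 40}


Set A = {2, 7, 8, 19, 20, 25, 29, 39, 40}
Candidates: [39, 11, 25, 8]
Check each candidate:
39 ∈ A, 11 ∉ A, 25 ∈ A, 8 ∈ A
Count of candidates in A: 3

3


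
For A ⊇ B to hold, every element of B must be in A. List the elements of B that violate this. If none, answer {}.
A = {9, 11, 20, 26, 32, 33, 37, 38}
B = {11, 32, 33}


Set A = {9, 11, 20, 26, 32, 33, 37, 38}
Set B = {11, 32, 33}
Check each element of B against A:
11 ∈ A, 32 ∈ A, 33 ∈ A
Elements of B not in A: {}

{}


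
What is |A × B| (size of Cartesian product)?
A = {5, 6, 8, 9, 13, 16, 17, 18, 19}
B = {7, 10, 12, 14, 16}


Set A = {5, 6, 8, 9, 13, 16, 17, 18, 19} has 9 elements.
Set B = {7, 10, 12, 14, 16} has 5 elements.
|A × B| = |A| × |B| = 9 × 5 = 45

45


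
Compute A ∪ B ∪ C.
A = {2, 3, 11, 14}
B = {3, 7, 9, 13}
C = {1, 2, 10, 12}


Set A = {2, 3, 11, 14}
Set B = {3, 7, 9, 13}
Set C = {1, 2, 10, 12}
First, A ∪ B = {2, 3, 7, 9, 11, 13, 14}
Then, (A ∪ B) ∪ C = {1, 2, 3, 7, 9, 10, 11, 12, 13, 14}

{1, 2, 3, 7, 9, 10, 11, 12, 13, 14}


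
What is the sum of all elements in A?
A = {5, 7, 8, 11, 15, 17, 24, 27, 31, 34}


Set A = {5, 7, 8, 11, 15, 17, 24, 27, 31, 34}
Sum = 5 + 7 + 8 + 11 + 15 + 17 + 24 + 27 + 31 + 34 = 179

179


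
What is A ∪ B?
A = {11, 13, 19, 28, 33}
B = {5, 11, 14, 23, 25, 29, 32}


Set A = {11, 13, 19, 28, 33}
Set B = {5, 11, 14, 23, 25, 29, 32}
A ∪ B includes all elements in either set.
Elements from A: {11, 13, 19, 28, 33}
Elements from B not already included: {5, 14, 23, 25, 29, 32}
A ∪ B = {5, 11, 13, 14, 19, 23, 25, 28, 29, 32, 33}

{5, 11, 13, 14, 19, 23, 25, 28, 29, 32, 33}


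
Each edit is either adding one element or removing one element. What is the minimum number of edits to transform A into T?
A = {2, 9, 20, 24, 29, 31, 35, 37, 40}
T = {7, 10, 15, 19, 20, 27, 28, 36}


Set A = {2, 9, 20, 24, 29, 31, 35, 37, 40}
Set T = {7, 10, 15, 19, 20, 27, 28, 36}
Elements to remove from A (in A, not in T): {2, 9, 24, 29, 31, 35, 37, 40} → 8 removals
Elements to add to A (in T, not in A): {7, 10, 15, 19, 27, 28, 36} → 7 additions
Total edits = 8 + 7 = 15

15


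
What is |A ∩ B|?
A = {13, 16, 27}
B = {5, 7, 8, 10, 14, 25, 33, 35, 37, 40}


Set A = {13, 16, 27}
Set B = {5, 7, 8, 10, 14, 25, 33, 35, 37, 40}
A ∩ B = {}
|A ∩ B| = 0

0


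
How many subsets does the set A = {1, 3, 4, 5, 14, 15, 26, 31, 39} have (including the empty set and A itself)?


Set A = {1, 3, 4, 5, 14, 15, 26, 31, 39}
|A| = 9
The power set P(A) contains all subsets of A.
|P(A)| = 2^|A| = 2^9 = 512

512


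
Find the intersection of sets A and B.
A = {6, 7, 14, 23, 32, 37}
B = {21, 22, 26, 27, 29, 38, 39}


Set A = {6, 7, 14, 23, 32, 37}
Set B = {21, 22, 26, 27, 29, 38, 39}
A ∩ B includes only elements in both sets.
Check each element of A against B:
6 ✗, 7 ✗, 14 ✗, 23 ✗, 32 ✗, 37 ✗
A ∩ B = {}

{}


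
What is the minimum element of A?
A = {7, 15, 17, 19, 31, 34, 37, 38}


Set A = {7, 15, 17, 19, 31, 34, 37, 38}
Elements in ascending order: 7, 15, 17, 19, 31, 34, 37, 38
The smallest element is 7.

7


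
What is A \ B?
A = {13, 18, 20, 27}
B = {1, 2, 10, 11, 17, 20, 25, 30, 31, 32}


Set A = {13, 18, 20, 27}
Set B = {1, 2, 10, 11, 17, 20, 25, 30, 31, 32}
A \ B includes elements in A that are not in B.
Check each element of A:
13 (not in B, keep), 18 (not in B, keep), 20 (in B, remove), 27 (not in B, keep)
A \ B = {13, 18, 27}

{13, 18, 27}


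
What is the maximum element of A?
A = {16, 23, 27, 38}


Set A = {16, 23, 27, 38}
Elements in ascending order: 16, 23, 27, 38
The largest element is 38.

38


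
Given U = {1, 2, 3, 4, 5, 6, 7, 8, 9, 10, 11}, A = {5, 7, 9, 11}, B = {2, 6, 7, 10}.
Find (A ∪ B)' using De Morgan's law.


U = {1, 2, 3, 4, 5, 6, 7, 8, 9, 10, 11}
A = {5, 7, 9, 11}, B = {2, 6, 7, 10}
A ∪ B = {2, 5, 6, 7, 9, 10, 11}
(A ∪ B)' = U \ (A ∪ B) = {1, 3, 4, 8}
Verification via A' ∩ B': A' = {1, 2, 3, 4, 6, 8, 10}, B' = {1, 3, 4, 5, 8, 9, 11}
A' ∩ B' = {1, 3, 4, 8} ✓

{1, 3, 4, 8}


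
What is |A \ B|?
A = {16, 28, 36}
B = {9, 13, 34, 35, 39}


Set A = {16, 28, 36}
Set B = {9, 13, 34, 35, 39}
A \ B = {16, 28, 36}
|A \ B| = 3

3


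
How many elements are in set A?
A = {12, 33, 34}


Set A = {12, 33, 34}
Listing elements: 12, 33, 34
Counting: 3 elements
|A| = 3

3


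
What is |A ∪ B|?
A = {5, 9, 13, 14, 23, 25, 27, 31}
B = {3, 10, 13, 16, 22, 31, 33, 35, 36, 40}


Set A = {5, 9, 13, 14, 23, 25, 27, 31}, |A| = 8
Set B = {3, 10, 13, 16, 22, 31, 33, 35, 36, 40}, |B| = 10
A ∩ B = {13, 31}, |A ∩ B| = 2
|A ∪ B| = |A| + |B| - |A ∩ B| = 8 + 10 - 2 = 16

16


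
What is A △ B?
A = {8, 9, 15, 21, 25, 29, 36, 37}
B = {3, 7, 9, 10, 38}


Set A = {8, 9, 15, 21, 25, 29, 36, 37}
Set B = {3, 7, 9, 10, 38}
A △ B = (A \ B) ∪ (B \ A)
Elements in A but not B: {8, 15, 21, 25, 29, 36, 37}
Elements in B but not A: {3, 7, 10, 38}
A △ B = {3, 7, 8, 10, 15, 21, 25, 29, 36, 37, 38}

{3, 7, 8, 10, 15, 21, 25, 29, 36, 37, 38}


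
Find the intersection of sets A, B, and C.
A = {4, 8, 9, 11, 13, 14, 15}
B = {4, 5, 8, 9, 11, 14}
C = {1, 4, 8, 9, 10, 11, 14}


Set A = {4, 8, 9, 11, 13, 14, 15}
Set B = {4, 5, 8, 9, 11, 14}
Set C = {1, 4, 8, 9, 10, 11, 14}
First, A ∩ B = {4, 8, 9, 11, 14}
Then, (A ∩ B) ∩ C = {4, 8, 9, 11, 14}

{4, 8, 9, 11, 14}


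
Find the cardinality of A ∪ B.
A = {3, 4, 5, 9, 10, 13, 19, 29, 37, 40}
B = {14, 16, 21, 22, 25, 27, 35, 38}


Set A = {3, 4, 5, 9, 10, 13, 19, 29, 37, 40}, |A| = 10
Set B = {14, 16, 21, 22, 25, 27, 35, 38}, |B| = 8
A ∩ B = {}, |A ∩ B| = 0
|A ∪ B| = |A| + |B| - |A ∩ B| = 10 + 8 - 0 = 18

18


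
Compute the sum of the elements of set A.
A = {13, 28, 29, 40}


Set A = {13, 28, 29, 40}
Sum = 13 + 28 + 29 + 40 = 110

110


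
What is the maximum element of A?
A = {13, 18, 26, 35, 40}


Set A = {13, 18, 26, 35, 40}
Elements in ascending order: 13, 18, 26, 35, 40
The largest element is 40.

40


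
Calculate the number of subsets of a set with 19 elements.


The set has 19 elements.
The power set contains all possible subsets.
|P(A)| = 2^|A| = 2^19 = 524288

524288


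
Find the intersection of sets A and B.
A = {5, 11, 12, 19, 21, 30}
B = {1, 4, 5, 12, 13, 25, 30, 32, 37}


Set A = {5, 11, 12, 19, 21, 30}
Set B = {1, 4, 5, 12, 13, 25, 30, 32, 37}
A ∩ B includes only elements in both sets.
Check each element of A against B:
5 ✓, 11 ✗, 12 ✓, 19 ✗, 21 ✗, 30 ✓
A ∩ B = {5, 12, 30}

{5, 12, 30}


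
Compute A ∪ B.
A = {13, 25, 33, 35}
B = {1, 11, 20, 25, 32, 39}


Set A = {13, 25, 33, 35}
Set B = {1, 11, 20, 25, 32, 39}
A ∪ B includes all elements in either set.
Elements from A: {13, 25, 33, 35}
Elements from B not already included: {1, 11, 20, 32, 39}
A ∪ B = {1, 11, 13, 20, 25, 32, 33, 35, 39}

{1, 11, 13, 20, 25, 32, 33, 35, 39}


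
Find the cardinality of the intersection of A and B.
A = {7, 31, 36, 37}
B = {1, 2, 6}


Set A = {7, 31, 36, 37}
Set B = {1, 2, 6}
A ∩ B = {}
|A ∩ B| = 0

0


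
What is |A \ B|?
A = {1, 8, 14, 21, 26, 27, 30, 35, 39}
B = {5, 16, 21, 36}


Set A = {1, 8, 14, 21, 26, 27, 30, 35, 39}
Set B = {5, 16, 21, 36}
A \ B = {1, 8, 14, 26, 27, 30, 35, 39}
|A \ B| = 8

8


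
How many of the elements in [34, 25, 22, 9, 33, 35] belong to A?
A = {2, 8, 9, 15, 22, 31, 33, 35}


Set A = {2, 8, 9, 15, 22, 31, 33, 35}
Candidates: [34, 25, 22, 9, 33, 35]
Check each candidate:
34 ∉ A, 25 ∉ A, 22 ∈ A, 9 ∈ A, 33 ∈ A, 35 ∈ A
Count of candidates in A: 4

4


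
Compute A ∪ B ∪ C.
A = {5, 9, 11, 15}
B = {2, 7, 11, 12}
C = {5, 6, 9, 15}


Set A = {5, 9, 11, 15}
Set B = {2, 7, 11, 12}
Set C = {5, 6, 9, 15}
First, A ∪ B = {2, 5, 7, 9, 11, 12, 15}
Then, (A ∪ B) ∪ C = {2, 5, 6, 7, 9, 11, 12, 15}

{2, 5, 6, 7, 9, 11, 12, 15}


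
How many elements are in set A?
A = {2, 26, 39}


Set A = {2, 26, 39}
Listing elements: 2, 26, 39
Counting: 3 elements
|A| = 3

3


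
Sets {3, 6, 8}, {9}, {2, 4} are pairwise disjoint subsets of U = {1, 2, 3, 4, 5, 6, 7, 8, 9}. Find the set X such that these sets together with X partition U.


U = {1, 2, 3, 4, 5, 6, 7, 8, 9}
Shown blocks: {3, 6, 8}, {9}, {2, 4}
A partition's blocks are pairwise disjoint and cover U, so the missing block = U \ (union of shown blocks).
Union of shown blocks: {2, 3, 4, 6, 8, 9}
Missing block = U \ (union) = {1, 5, 7}

{1, 5, 7}


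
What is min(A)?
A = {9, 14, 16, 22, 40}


Set A = {9, 14, 16, 22, 40}
Elements in ascending order: 9, 14, 16, 22, 40
The smallest element is 9.

9


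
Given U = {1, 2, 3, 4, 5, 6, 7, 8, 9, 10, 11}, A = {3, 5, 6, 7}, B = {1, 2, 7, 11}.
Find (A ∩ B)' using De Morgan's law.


U = {1, 2, 3, 4, 5, 6, 7, 8, 9, 10, 11}
A = {3, 5, 6, 7}, B = {1, 2, 7, 11}
A ∩ B = {7}
(A ∩ B)' = U \ (A ∩ B) = {1, 2, 3, 4, 5, 6, 8, 9, 10, 11}
Verification via A' ∪ B': A' = {1, 2, 4, 8, 9, 10, 11}, B' = {3, 4, 5, 6, 8, 9, 10}
A' ∪ B' = {1, 2, 3, 4, 5, 6, 8, 9, 10, 11} ✓

{1, 2, 3, 4, 5, 6, 8, 9, 10, 11}


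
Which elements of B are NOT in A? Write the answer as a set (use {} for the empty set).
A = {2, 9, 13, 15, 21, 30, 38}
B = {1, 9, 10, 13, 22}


Set A = {2, 9, 13, 15, 21, 30, 38}
Set B = {1, 9, 10, 13, 22}
Check each element of B against A:
1 ∉ A (include), 9 ∈ A, 10 ∉ A (include), 13 ∈ A, 22 ∉ A (include)
Elements of B not in A: {1, 10, 22}

{1, 10, 22}


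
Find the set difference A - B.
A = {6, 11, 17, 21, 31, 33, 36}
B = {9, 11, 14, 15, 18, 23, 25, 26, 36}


Set A = {6, 11, 17, 21, 31, 33, 36}
Set B = {9, 11, 14, 15, 18, 23, 25, 26, 36}
A \ B includes elements in A that are not in B.
Check each element of A:
6 (not in B, keep), 11 (in B, remove), 17 (not in B, keep), 21 (not in B, keep), 31 (not in B, keep), 33 (not in B, keep), 36 (in B, remove)
A \ B = {6, 17, 21, 31, 33}

{6, 17, 21, 31, 33}


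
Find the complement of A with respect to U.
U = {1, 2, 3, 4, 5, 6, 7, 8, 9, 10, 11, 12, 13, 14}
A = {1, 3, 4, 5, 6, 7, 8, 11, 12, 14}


Universal set U = {1, 2, 3, 4, 5, 6, 7, 8, 9, 10, 11, 12, 13, 14}
Set A = {1, 3, 4, 5, 6, 7, 8, 11, 12, 14}
A' = U \ A = elements in U but not in A
Checking each element of U:
1 (in A, exclude), 2 (not in A, include), 3 (in A, exclude), 4 (in A, exclude), 5 (in A, exclude), 6 (in A, exclude), 7 (in A, exclude), 8 (in A, exclude), 9 (not in A, include), 10 (not in A, include), 11 (in A, exclude), 12 (in A, exclude), 13 (not in A, include), 14 (in A, exclude)
A' = {2, 9, 10, 13}

{2, 9, 10, 13}


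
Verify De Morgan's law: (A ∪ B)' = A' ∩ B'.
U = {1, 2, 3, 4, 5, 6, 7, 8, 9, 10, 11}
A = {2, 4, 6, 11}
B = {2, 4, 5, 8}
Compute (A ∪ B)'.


U = {1, 2, 3, 4, 5, 6, 7, 8, 9, 10, 11}
A = {2, 4, 6, 11}, B = {2, 4, 5, 8}
A ∪ B = {2, 4, 5, 6, 8, 11}
(A ∪ B)' = U \ (A ∪ B) = {1, 3, 7, 9, 10}
Verification via A' ∩ B': A' = {1, 3, 5, 7, 8, 9, 10}, B' = {1, 3, 6, 7, 9, 10, 11}
A' ∩ B' = {1, 3, 7, 9, 10} ✓

{1, 3, 7, 9, 10}


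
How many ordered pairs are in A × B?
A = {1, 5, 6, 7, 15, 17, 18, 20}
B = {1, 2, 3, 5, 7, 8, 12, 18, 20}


Set A = {1, 5, 6, 7, 15, 17, 18, 20} has 8 elements.
Set B = {1, 2, 3, 5, 7, 8, 12, 18, 20} has 9 elements.
|A × B| = |A| × |B| = 8 × 9 = 72

72


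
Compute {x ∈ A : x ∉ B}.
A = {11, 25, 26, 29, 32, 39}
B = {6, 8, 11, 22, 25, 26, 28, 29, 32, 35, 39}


Set A = {11, 25, 26, 29, 32, 39}
Set B = {6, 8, 11, 22, 25, 26, 28, 29, 32, 35, 39}
Check each element of A against B:
11 ∈ B, 25 ∈ B, 26 ∈ B, 29 ∈ B, 32 ∈ B, 39 ∈ B
Elements of A not in B: {}

{}


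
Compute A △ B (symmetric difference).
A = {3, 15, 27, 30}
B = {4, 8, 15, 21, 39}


Set A = {3, 15, 27, 30}
Set B = {4, 8, 15, 21, 39}
A △ B = (A \ B) ∪ (B \ A)
Elements in A but not B: {3, 27, 30}
Elements in B but not A: {4, 8, 21, 39}
A △ B = {3, 4, 8, 21, 27, 30, 39}

{3, 4, 8, 21, 27, 30, 39}


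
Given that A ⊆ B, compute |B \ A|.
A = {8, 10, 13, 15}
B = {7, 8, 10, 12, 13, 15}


Set A = {8, 10, 13, 15}, |A| = 4
Set B = {7, 8, 10, 12, 13, 15}, |B| = 6
Since A ⊆ B: B \ A = {7, 12}
|B| - |A| = 6 - 4 = 2

2


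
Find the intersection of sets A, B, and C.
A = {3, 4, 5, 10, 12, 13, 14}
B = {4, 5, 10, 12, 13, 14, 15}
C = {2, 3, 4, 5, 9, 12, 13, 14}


Set A = {3, 4, 5, 10, 12, 13, 14}
Set B = {4, 5, 10, 12, 13, 14, 15}
Set C = {2, 3, 4, 5, 9, 12, 13, 14}
First, A ∩ B = {4, 5, 10, 12, 13, 14}
Then, (A ∩ B) ∩ C = {4, 5, 12, 13, 14}

{4, 5, 12, 13, 14}


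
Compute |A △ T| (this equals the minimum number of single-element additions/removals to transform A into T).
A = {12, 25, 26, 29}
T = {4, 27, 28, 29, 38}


Set A = {12, 25, 26, 29}
Set T = {4, 27, 28, 29, 38}
Elements to remove from A (in A, not in T): {12, 25, 26} → 3 removals
Elements to add to A (in T, not in A): {4, 27, 28, 38} → 4 additions
Total edits = 3 + 4 = 7

7


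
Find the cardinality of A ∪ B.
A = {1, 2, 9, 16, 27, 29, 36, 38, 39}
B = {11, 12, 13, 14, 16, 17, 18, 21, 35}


Set A = {1, 2, 9, 16, 27, 29, 36, 38, 39}, |A| = 9
Set B = {11, 12, 13, 14, 16, 17, 18, 21, 35}, |B| = 9
A ∩ B = {16}, |A ∩ B| = 1
|A ∪ B| = |A| + |B| - |A ∩ B| = 9 + 9 - 1 = 17

17


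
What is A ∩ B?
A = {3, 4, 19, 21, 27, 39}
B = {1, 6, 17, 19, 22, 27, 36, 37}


Set A = {3, 4, 19, 21, 27, 39}
Set B = {1, 6, 17, 19, 22, 27, 36, 37}
A ∩ B includes only elements in both sets.
Check each element of A against B:
3 ✗, 4 ✗, 19 ✓, 21 ✗, 27 ✓, 39 ✗
A ∩ B = {19, 27}

{19, 27}


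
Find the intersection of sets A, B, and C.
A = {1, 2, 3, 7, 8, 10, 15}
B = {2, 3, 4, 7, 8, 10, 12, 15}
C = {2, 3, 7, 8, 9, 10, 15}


Set A = {1, 2, 3, 7, 8, 10, 15}
Set B = {2, 3, 4, 7, 8, 10, 12, 15}
Set C = {2, 3, 7, 8, 9, 10, 15}
First, A ∩ B = {2, 3, 7, 8, 10, 15}
Then, (A ∩ B) ∩ C = {2, 3, 7, 8, 10, 15}

{2, 3, 7, 8, 10, 15}


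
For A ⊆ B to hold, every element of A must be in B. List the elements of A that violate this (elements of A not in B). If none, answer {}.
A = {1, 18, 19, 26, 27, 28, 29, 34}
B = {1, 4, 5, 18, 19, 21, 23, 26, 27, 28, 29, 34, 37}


Set A = {1, 18, 19, 26, 27, 28, 29, 34}
Set B = {1, 4, 5, 18, 19, 21, 23, 26, 27, 28, 29, 34, 37}
Check each element of A against B:
1 ∈ B, 18 ∈ B, 19 ∈ B, 26 ∈ B, 27 ∈ B, 28 ∈ B, 29 ∈ B, 34 ∈ B
Elements of A not in B: {}

{}


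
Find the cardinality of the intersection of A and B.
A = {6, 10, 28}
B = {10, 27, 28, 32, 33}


Set A = {6, 10, 28}
Set B = {10, 27, 28, 32, 33}
A ∩ B = {10, 28}
|A ∩ B| = 2

2


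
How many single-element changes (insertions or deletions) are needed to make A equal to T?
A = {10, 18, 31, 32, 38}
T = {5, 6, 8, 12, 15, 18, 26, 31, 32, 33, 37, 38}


Set A = {10, 18, 31, 32, 38}
Set T = {5, 6, 8, 12, 15, 18, 26, 31, 32, 33, 37, 38}
Elements to remove from A (in A, not in T): {10} → 1 removals
Elements to add to A (in T, not in A): {5, 6, 8, 12, 15, 26, 33, 37} → 8 additions
Total edits = 1 + 8 = 9

9


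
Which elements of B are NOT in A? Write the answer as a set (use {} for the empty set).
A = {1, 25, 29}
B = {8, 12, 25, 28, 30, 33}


Set A = {1, 25, 29}
Set B = {8, 12, 25, 28, 30, 33}
Check each element of B against A:
8 ∉ A (include), 12 ∉ A (include), 25 ∈ A, 28 ∉ A (include), 30 ∉ A (include), 33 ∉ A (include)
Elements of B not in A: {8, 12, 28, 30, 33}

{8, 12, 28, 30, 33}


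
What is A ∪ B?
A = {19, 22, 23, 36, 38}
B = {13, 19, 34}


Set A = {19, 22, 23, 36, 38}
Set B = {13, 19, 34}
A ∪ B includes all elements in either set.
Elements from A: {19, 22, 23, 36, 38}
Elements from B not already included: {13, 34}
A ∪ B = {13, 19, 22, 23, 34, 36, 38}

{13, 19, 22, 23, 34, 36, 38}


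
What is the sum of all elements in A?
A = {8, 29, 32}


Set A = {8, 29, 32}
Sum = 8 + 29 + 32 = 69

69


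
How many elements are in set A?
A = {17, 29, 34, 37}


Set A = {17, 29, 34, 37}
Listing elements: 17, 29, 34, 37
Counting: 4 elements
|A| = 4

4


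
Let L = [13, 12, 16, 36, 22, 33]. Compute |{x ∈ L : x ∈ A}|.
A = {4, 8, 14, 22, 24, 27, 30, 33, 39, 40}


Set A = {4, 8, 14, 22, 24, 27, 30, 33, 39, 40}
Candidates: [13, 12, 16, 36, 22, 33]
Check each candidate:
13 ∉ A, 12 ∉ A, 16 ∉ A, 36 ∉ A, 22 ∈ A, 33 ∈ A
Count of candidates in A: 2

2


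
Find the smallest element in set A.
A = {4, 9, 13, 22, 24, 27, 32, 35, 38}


Set A = {4, 9, 13, 22, 24, 27, 32, 35, 38}
Elements in ascending order: 4, 9, 13, 22, 24, 27, 32, 35, 38
The smallest element is 4.

4


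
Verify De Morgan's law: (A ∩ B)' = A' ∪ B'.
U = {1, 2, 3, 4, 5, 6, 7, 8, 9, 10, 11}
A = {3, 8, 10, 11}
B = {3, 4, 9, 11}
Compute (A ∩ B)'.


U = {1, 2, 3, 4, 5, 6, 7, 8, 9, 10, 11}
A = {3, 8, 10, 11}, B = {3, 4, 9, 11}
A ∩ B = {3, 11}
(A ∩ B)' = U \ (A ∩ B) = {1, 2, 4, 5, 6, 7, 8, 9, 10}
Verification via A' ∪ B': A' = {1, 2, 4, 5, 6, 7, 9}, B' = {1, 2, 5, 6, 7, 8, 10}
A' ∪ B' = {1, 2, 4, 5, 6, 7, 8, 9, 10} ✓

{1, 2, 4, 5, 6, 7, 8, 9, 10}


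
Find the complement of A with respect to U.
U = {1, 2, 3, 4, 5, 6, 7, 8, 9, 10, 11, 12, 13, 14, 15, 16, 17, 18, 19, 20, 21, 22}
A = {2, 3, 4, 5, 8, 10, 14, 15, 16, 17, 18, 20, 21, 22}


Universal set U = {1, 2, 3, 4, 5, 6, 7, 8, 9, 10, 11, 12, 13, 14, 15, 16, 17, 18, 19, 20, 21, 22}
Set A = {2, 3, 4, 5, 8, 10, 14, 15, 16, 17, 18, 20, 21, 22}
A' = U \ A = elements in U but not in A
Checking each element of U:
1 (not in A, include), 2 (in A, exclude), 3 (in A, exclude), 4 (in A, exclude), 5 (in A, exclude), 6 (not in A, include), 7 (not in A, include), 8 (in A, exclude), 9 (not in A, include), 10 (in A, exclude), 11 (not in A, include), 12 (not in A, include), 13 (not in A, include), 14 (in A, exclude), 15 (in A, exclude), 16 (in A, exclude), 17 (in A, exclude), 18 (in A, exclude), 19 (not in A, include), 20 (in A, exclude), 21 (in A, exclude), 22 (in A, exclude)
A' = {1, 6, 7, 9, 11, 12, 13, 19}

{1, 6, 7, 9, 11, 12, 13, 19}


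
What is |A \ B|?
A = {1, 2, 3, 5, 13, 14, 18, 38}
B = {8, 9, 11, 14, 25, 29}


Set A = {1, 2, 3, 5, 13, 14, 18, 38}
Set B = {8, 9, 11, 14, 25, 29}
A \ B = {1, 2, 3, 5, 13, 18, 38}
|A \ B| = 7

7


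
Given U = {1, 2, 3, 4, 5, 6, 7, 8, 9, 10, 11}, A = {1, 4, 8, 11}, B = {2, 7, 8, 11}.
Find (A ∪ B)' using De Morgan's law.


U = {1, 2, 3, 4, 5, 6, 7, 8, 9, 10, 11}
A = {1, 4, 8, 11}, B = {2, 7, 8, 11}
A ∪ B = {1, 2, 4, 7, 8, 11}
(A ∪ B)' = U \ (A ∪ B) = {3, 5, 6, 9, 10}
Verification via A' ∩ B': A' = {2, 3, 5, 6, 7, 9, 10}, B' = {1, 3, 4, 5, 6, 9, 10}
A' ∩ B' = {3, 5, 6, 9, 10} ✓

{3, 5, 6, 9, 10}


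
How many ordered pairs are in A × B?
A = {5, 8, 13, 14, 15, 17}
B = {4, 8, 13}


Set A = {5, 8, 13, 14, 15, 17} has 6 elements.
Set B = {4, 8, 13} has 3 elements.
|A × B| = |A| × |B| = 6 × 3 = 18

18


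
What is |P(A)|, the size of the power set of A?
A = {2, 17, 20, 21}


Set A = {2, 17, 20, 21}
|A| = 4
The power set P(A) contains all subsets of A.
|P(A)| = 2^|A| = 2^4 = 16

16


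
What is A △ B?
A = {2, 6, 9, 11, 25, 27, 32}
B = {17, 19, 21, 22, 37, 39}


Set A = {2, 6, 9, 11, 25, 27, 32}
Set B = {17, 19, 21, 22, 37, 39}
A △ B = (A \ B) ∪ (B \ A)
Elements in A but not B: {2, 6, 9, 11, 25, 27, 32}
Elements in B but not A: {17, 19, 21, 22, 37, 39}
A △ B = {2, 6, 9, 11, 17, 19, 21, 22, 25, 27, 32, 37, 39}

{2, 6, 9, 11, 17, 19, 21, 22, 25, 27, 32, 37, 39}


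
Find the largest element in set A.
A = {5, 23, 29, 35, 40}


Set A = {5, 23, 29, 35, 40}
Elements in ascending order: 5, 23, 29, 35, 40
The largest element is 40.

40


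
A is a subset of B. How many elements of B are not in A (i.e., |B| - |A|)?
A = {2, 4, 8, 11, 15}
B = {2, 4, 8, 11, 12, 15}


Set A = {2, 4, 8, 11, 15}, |A| = 5
Set B = {2, 4, 8, 11, 12, 15}, |B| = 6
Since A ⊆ B: B \ A = {12}
|B| - |A| = 6 - 5 = 1

1


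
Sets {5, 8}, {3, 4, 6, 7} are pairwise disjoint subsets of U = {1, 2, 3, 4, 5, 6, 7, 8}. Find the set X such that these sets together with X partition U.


U = {1, 2, 3, 4, 5, 6, 7, 8}
Shown blocks: {5, 8}, {3, 4, 6, 7}
A partition's blocks are pairwise disjoint and cover U, so the missing block = U \ (union of shown blocks).
Union of shown blocks: {3, 4, 5, 6, 7, 8}
Missing block = U \ (union) = {1, 2}

{1, 2}


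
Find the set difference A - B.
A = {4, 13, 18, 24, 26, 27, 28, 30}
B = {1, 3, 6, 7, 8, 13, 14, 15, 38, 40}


Set A = {4, 13, 18, 24, 26, 27, 28, 30}
Set B = {1, 3, 6, 7, 8, 13, 14, 15, 38, 40}
A \ B includes elements in A that are not in B.
Check each element of A:
4 (not in B, keep), 13 (in B, remove), 18 (not in B, keep), 24 (not in B, keep), 26 (not in B, keep), 27 (not in B, keep), 28 (not in B, keep), 30 (not in B, keep)
A \ B = {4, 18, 24, 26, 27, 28, 30}

{4, 18, 24, 26, 27, 28, 30}


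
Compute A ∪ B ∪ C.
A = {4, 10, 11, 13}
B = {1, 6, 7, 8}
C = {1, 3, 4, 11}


Set A = {4, 10, 11, 13}
Set B = {1, 6, 7, 8}
Set C = {1, 3, 4, 11}
First, A ∪ B = {1, 4, 6, 7, 8, 10, 11, 13}
Then, (A ∪ B) ∪ C = {1, 3, 4, 6, 7, 8, 10, 11, 13}

{1, 3, 4, 6, 7, 8, 10, 11, 13}


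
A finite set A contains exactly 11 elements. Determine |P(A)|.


The set has 11 elements.
The power set contains all possible subsets.
|P(A)| = 2^|A| = 2^11 = 2048

2048


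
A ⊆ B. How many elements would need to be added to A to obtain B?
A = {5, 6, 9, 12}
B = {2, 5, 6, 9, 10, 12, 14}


Set A = {5, 6, 9, 12}, |A| = 4
Set B = {2, 5, 6, 9, 10, 12, 14}, |B| = 7
Since A ⊆ B: B \ A = {2, 10, 14}
|B| - |A| = 7 - 4 = 3

3


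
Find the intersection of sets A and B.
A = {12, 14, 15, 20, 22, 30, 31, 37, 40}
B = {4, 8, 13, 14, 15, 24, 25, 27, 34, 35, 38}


Set A = {12, 14, 15, 20, 22, 30, 31, 37, 40}
Set B = {4, 8, 13, 14, 15, 24, 25, 27, 34, 35, 38}
A ∩ B includes only elements in both sets.
Check each element of A against B:
12 ✗, 14 ✓, 15 ✓, 20 ✗, 22 ✗, 30 ✗, 31 ✗, 37 ✗, 40 ✗
A ∩ B = {14, 15}

{14, 15}


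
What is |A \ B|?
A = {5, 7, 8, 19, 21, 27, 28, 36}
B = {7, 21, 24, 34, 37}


Set A = {5, 7, 8, 19, 21, 27, 28, 36}
Set B = {7, 21, 24, 34, 37}
A \ B = {5, 8, 19, 27, 28, 36}
|A \ B| = 6

6


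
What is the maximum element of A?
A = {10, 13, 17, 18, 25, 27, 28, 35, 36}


Set A = {10, 13, 17, 18, 25, 27, 28, 35, 36}
Elements in ascending order: 10, 13, 17, 18, 25, 27, 28, 35, 36
The largest element is 36.

36


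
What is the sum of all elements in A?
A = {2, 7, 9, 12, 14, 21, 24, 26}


Set A = {2, 7, 9, 12, 14, 21, 24, 26}
Sum = 2 + 7 + 9 + 12 + 14 + 21 + 24 + 26 = 115

115


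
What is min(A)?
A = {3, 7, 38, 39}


Set A = {3, 7, 38, 39}
Elements in ascending order: 3, 7, 38, 39
The smallest element is 3.

3


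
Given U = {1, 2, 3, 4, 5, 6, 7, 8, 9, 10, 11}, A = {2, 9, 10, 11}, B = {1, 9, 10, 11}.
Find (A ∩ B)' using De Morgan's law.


U = {1, 2, 3, 4, 5, 6, 7, 8, 9, 10, 11}
A = {2, 9, 10, 11}, B = {1, 9, 10, 11}
A ∩ B = {9, 10, 11}
(A ∩ B)' = U \ (A ∩ B) = {1, 2, 3, 4, 5, 6, 7, 8}
Verification via A' ∪ B': A' = {1, 3, 4, 5, 6, 7, 8}, B' = {2, 3, 4, 5, 6, 7, 8}
A' ∪ B' = {1, 2, 3, 4, 5, 6, 7, 8} ✓

{1, 2, 3, 4, 5, 6, 7, 8}


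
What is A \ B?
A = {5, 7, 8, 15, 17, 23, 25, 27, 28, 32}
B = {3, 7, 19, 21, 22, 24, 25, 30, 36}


Set A = {5, 7, 8, 15, 17, 23, 25, 27, 28, 32}
Set B = {3, 7, 19, 21, 22, 24, 25, 30, 36}
A \ B includes elements in A that are not in B.
Check each element of A:
5 (not in B, keep), 7 (in B, remove), 8 (not in B, keep), 15 (not in B, keep), 17 (not in B, keep), 23 (not in B, keep), 25 (in B, remove), 27 (not in B, keep), 28 (not in B, keep), 32 (not in B, keep)
A \ B = {5, 8, 15, 17, 23, 27, 28, 32}

{5, 8, 15, 17, 23, 27, 28, 32}


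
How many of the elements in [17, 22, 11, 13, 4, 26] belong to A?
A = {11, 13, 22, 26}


Set A = {11, 13, 22, 26}
Candidates: [17, 22, 11, 13, 4, 26]
Check each candidate:
17 ∉ A, 22 ∈ A, 11 ∈ A, 13 ∈ A, 4 ∉ A, 26 ∈ A
Count of candidates in A: 4

4


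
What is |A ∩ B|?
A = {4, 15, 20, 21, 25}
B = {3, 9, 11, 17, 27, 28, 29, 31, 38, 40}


Set A = {4, 15, 20, 21, 25}
Set B = {3, 9, 11, 17, 27, 28, 29, 31, 38, 40}
A ∩ B = {}
|A ∩ B| = 0

0


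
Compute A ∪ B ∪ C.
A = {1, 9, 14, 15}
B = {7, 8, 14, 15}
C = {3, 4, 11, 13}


Set A = {1, 9, 14, 15}
Set B = {7, 8, 14, 15}
Set C = {3, 4, 11, 13}
First, A ∪ B = {1, 7, 8, 9, 14, 15}
Then, (A ∪ B) ∪ C = {1, 3, 4, 7, 8, 9, 11, 13, 14, 15}

{1, 3, 4, 7, 8, 9, 11, 13, 14, 15}


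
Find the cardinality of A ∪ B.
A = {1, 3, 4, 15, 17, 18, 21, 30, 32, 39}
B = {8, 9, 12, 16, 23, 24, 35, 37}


Set A = {1, 3, 4, 15, 17, 18, 21, 30, 32, 39}, |A| = 10
Set B = {8, 9, 12, 16, 23, 24, 35, 37}, |B| = 8
A ∩ B = {}, |A ∩ B| = 0
|A ∪ B| = |A| + |B| - |A ∩ B| = 10 + 8 - 0 = 18

18


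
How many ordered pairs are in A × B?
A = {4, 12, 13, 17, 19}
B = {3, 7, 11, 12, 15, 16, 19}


Set A = {4, 12, 13, 17, 19} has 5 elements.
Set B = {3, 7, 11, 12, 15, 16, 19} has 7 elements.
|A × B| = |A| × |B| = 5 × 7 = 35

35


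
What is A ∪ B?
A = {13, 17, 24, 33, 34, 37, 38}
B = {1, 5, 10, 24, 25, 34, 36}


Set A = {13, 17, 24, 33, 34, 37, 38}
Set B = {1, 5, 10, 24, 25, 34, 36}
A ∪ B includes all elements in either set.
Elements from A: {13, 17, 24, 33, 34, 37, 38}
Elements from B not already included: {1, 5, 10, 25, 36}
A ∪ B = {1, 5, 10, 13, 17, 24, 25, 33, 34, 36, 37, 38}

{1, 5, 10, 13, 17, 24, 25, 33, 34, 36, 37, 38}


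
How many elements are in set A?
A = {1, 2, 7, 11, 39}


Set A = {1, 2, 7, 11, 39}
Listing elements: 1, 2, 7, 11, 39
Counting: 5 elements
|A| = 5

5


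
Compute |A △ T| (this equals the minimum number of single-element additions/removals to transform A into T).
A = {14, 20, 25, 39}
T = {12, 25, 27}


Set A = {14, 20, 25, 39}
Set T = {12, 25, 27}
Elements to remove from A (in A, not in T): {14, 20, 39} → 3 removals
Elements to add to A (in T, not in A): {12, 27} → 2 additions
Total edits = 3 + 2 = 5

5


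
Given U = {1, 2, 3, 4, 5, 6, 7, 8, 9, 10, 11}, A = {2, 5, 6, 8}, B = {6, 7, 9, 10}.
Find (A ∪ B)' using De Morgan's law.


U = {1, 2, 3, 4, 5, 6, 7, 8, 9, 10, 11}
A = {2, 5, 6, 8}, B = {6, 7, 9, 10}
A ∪ B = {2, 5, 6, 7, 8, 9, 10}
(A ∪ B)' = U \ (A ∪ B) = {1, 3, 4, 11}
Verification via A' ∩ B': A' = {1, 3, 4, 7, 9, 10, 11}, B' = {1, 2, 3, 4, 5, 8, 11}
A' ∩ B' = {1, 3, 4, 11} ✓

{1, 3, 4, 11}


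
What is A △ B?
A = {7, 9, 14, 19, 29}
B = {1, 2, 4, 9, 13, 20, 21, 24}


Set A = {7, 9, 14, 19, 29}
Set B = {1, 2, 4, 9, 13, 20, 21, 24}
A △ B = (A \ B) ∪ (B \ A)
Elements in A but not B: {7, 14, 19, 29}
Elements in B but not A: {1, 2, 4, 13, 20, 21, 24}
A △ B = {1, 2, 4, 7, 13, 14, 19, 20, 21, 24, 29}

{1, 2, 4, 7, 13, 14, 19, 20, 21, 24, 29}


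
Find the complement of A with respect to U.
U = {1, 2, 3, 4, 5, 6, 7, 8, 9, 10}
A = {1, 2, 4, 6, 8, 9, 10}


Universal set U = {1, 2, 3, 4, 5, 6, 7, 8, 9, 10}
Set A = {1, 2, 4, 6, 8, 9, 10}
A' = U \ A = elements in U but not in A
Checking each element of U:
1 (in A, exclude), 2 (in A, exclude), 3 (not in A, include), 4 (in A, exclude), 5 (not in A, include), 6 (in A, exclude), 7 (not in A, include), 8 (in A, exclude), 9 (in A, exclude), 10 (in A, exclude)
A' = {3, 5, 7}

{3, 5, 7}


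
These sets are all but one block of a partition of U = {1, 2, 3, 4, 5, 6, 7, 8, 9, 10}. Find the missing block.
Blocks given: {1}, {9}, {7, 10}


U = {1, 2, 3, 4, 5, 6, 7, 8, 9, 10}
Shown blocks: {1}, {9}, {7, 10}
A partition's blocks are pairwise disjoint and cover U, so the missing block = U \ (union of shown blocks).
Union of shown blocks: {1, 7, 9, 10}
Missing block = U \ (union) = {2, 3, 4, 5, 6, 8}

{2, 3, 4, 5, 6, 8}


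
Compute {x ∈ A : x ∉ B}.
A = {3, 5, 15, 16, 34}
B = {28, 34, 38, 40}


Set A = {3, 5, 15, 16, 34}
Set B = {28, 34, 38, 40}
Check each element of A against B:
3 ∉ B (include), 5 ∉ B (include), 15 ∉ B (include), 16 ∉ B (include), 34 ∈ B
Elements of A not in B: {3, 5, 15, 16}

{3, 5, 15, 16}


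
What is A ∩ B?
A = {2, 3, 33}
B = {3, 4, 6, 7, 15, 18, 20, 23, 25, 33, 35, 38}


Set A = {2, 3, 33}
Set B = {3, 4, 6, 7, 15, 18, 20, 23, 25, 33, 35, 38}
A ∩ B includes only elements in both sets.
Check each element of A against B:
2 ✗, 3 ✓, 33 ✓
A ∩ B = {3, 33}

{3, 33}


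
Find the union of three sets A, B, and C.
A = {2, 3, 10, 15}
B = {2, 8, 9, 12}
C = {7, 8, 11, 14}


Set A = {2, 3, 10, 15}
Set B = {2, 8, 9, 12}
Set C = {7, 8, 11, 14}
First, A ∪ B = {2, 3, 8, 9, 10, 12, 15}
Then, (A ∪ B) ∪ C = {2, 3, 7, 8, 9, 10, 11, 12, 14, 15}

{2, 3, 7, 8, 9, 10, 11, 12, 14, 15}


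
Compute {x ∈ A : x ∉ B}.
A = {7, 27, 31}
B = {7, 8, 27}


Set A = {7, 27, 31}
Set B = {7, 8, 27}
Check each element of A against B:
7 ∈ B, 27 ∈ B, 31 ∉ B (include)
Elements of A not in B: {31}

{31}


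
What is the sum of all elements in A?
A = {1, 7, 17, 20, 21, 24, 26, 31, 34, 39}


Set A = {1, 7, 17, 20, 21, 24, 26, 31, 34, 39}
Sum = 1 + 7 + 17 + 20 + 21 + 24 + 26 + 31 + 34 + 39 = 220

220
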